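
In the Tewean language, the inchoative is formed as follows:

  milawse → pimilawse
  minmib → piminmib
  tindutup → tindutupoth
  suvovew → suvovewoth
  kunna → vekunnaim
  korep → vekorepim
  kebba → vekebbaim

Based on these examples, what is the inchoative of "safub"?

safuboth

tindutup and korep both end in -p yet inflect differently (tindutupoth, vekorepim), so the final letter is not what conditions the rule; the first letter is.
"safub" begins with s-. The one such stem in the data (suvovew → suvovewoth) adds -oth, so the same rule applies.
The other patterns: stems beginning with m- add the prefix pi-; stems beginning with k- add ve- … -im around the stem.
So safub → safuboth.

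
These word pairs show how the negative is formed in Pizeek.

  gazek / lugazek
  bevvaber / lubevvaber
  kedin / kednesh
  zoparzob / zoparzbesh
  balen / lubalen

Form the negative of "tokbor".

balen and kedin both end in -n yet inflect differently (lubalen, kednesh), so the final letter is not what conditions the rule; the last vowel is.
"tokbor" has last vowel 'o'. The one such stem in the data (zoparzob → zoparzbesh) deletes the last vowel and adds -esh (as does kedin), so the same rule applies.
So tokbor → tokbresh.

tokbresh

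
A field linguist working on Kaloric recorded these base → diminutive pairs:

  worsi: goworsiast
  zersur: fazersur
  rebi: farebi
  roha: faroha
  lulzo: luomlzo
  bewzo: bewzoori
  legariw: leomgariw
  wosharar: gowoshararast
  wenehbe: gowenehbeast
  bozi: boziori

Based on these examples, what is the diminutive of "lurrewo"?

luomrrewo

"lurrewo" begins with l-. The stems beginning with l- (legariw → leomgariw, lulzo → luomlzo) insert -om- after the first vowel.
So lurrewo → luomrrewo.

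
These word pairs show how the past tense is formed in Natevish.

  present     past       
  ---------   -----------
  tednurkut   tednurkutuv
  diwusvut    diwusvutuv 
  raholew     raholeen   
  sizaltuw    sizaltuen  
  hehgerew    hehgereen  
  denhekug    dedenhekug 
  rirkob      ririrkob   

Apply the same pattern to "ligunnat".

ligunnatuv

tednurkut and sizaltuw both have last vowel 'u' yet inflect differently (tednurkutuv, sizaltuen), so the last vowel is not what conditions the rule; the final letter is.
"ligunnat" ends in -t. The stems ending in -t (tednurkut → tednurkutuv, diwusvut → diwusvutuv) add -uv.
So ligunnat → ligunnatuv.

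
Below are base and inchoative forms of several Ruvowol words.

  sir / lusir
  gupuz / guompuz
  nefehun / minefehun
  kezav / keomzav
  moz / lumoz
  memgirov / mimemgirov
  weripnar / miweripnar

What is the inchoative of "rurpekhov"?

mirurpekhov

moz and gupuz both end in -z yet inflect differently (lumoz, guompuz), so the final letter is not what conditions the rule; the number of vowels is.
"rurpekhov" has 3 vowels. The stems with 3 vowels (weripnar → miweripnar, nefehun → minefehun, memgirov → mimemgirov) add the prefix mi-.
So rurpekhov → mirurpekhov.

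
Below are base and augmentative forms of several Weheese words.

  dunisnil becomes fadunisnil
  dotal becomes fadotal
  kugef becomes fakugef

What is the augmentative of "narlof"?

fanarlof

Every pair shown (dunisnil → fadunisnil, dotal → fadotal, kugef → fakugef) follows the same rule: add the prefix fa-.
So narlof → fanarlof.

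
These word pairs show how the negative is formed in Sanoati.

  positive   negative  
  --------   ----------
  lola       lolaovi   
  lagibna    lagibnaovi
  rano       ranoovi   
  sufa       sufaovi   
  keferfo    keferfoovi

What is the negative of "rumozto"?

Every pair shown (lola → lolaovi, lagibna → lagibnaovi, rano → ranoovi, …) follows the same rule: add -ovi.
So rumozto → rumoztoovi.

rumoztoovi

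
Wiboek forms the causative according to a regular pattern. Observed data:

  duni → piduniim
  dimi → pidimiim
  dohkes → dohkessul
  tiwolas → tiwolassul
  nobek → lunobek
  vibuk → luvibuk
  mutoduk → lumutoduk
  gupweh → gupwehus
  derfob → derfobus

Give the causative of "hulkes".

dohkes and nobek both have last vowel 'e' yet inflect differently (dohkessul, lunobek), so the last vowel is not what conditions the rule; the final letter is.
"hulkes" ends in -s. The stems ending in -s (dohkes → dohkessul, tiwolas → tiwolassul) double the final consonant and add -ul.
So hulkes → hulkessul.

hulkessul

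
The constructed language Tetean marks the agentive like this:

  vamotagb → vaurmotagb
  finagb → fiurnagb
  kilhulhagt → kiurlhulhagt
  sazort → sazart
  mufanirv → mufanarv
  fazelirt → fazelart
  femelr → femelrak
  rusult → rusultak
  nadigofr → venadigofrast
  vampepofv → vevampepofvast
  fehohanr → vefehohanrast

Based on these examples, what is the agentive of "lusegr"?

luursegr

"lusegr" has second-to-last letter 'g'. The stems whose second-to-last letter is 'g' (vamotagb → vaurmotagb, finagb → fiurnagb, kilhulhagt → kiurlhulhagt) insert -ur- after the first vowel.
So lusegr → luursegr.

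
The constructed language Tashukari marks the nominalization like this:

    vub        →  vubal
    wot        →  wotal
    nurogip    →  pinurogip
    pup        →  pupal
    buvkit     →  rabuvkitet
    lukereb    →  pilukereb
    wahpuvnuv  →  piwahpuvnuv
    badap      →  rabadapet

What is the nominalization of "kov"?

wot and buvkit both end in -t yet inflect differently (wotal, rabuvkitet), so the final letter is not what conditions the rule; the number of vowels is.
"kov" has 1 vowel. The stems with 1 vowel (wot → wotal, vub → vubal, pup → pupal) add -al.
So kov → koval.

koval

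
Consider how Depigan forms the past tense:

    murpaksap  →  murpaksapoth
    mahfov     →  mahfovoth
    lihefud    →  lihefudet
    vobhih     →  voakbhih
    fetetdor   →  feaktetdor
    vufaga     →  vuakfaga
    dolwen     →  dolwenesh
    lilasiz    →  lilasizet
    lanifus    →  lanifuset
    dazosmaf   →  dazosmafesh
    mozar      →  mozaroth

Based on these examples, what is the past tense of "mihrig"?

mihrigoth

mozar and fetetdor both end in -r yet inflect differently (mozaroth, feaktetdor), so the final letter is not what conditions the rule; the first letter is.
"mihrig" begins with m-. The stems beginning with m- (murpaksap → murpaksapoth, mozar → mozaroth, mahfov → mahfovoth) add -oth.
The other patterns: stems beginning with l- add -et; stems beginning with d- add -esh; stems beginning with f- or v- insert -ak- after the first vowel.
So mihrig → mihrigoth.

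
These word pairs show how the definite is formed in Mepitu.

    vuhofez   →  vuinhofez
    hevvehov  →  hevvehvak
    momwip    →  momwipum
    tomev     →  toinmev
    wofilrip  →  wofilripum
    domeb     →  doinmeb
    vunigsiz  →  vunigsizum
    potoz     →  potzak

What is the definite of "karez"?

kainrez

vuhofez and vunigsiz both end in -z yet inflect differently (vuinhofez, vunigsizum), so the final letter is not what conditions the rule; the last vowel is.
"karez" has last vowel 'e'. The stems whose last vowel is 'e' (tomev → toinmev, vuhofez → vuinhofez, domeb → doinmeb) insert -in- after the first vowel.
The other patterns: stems whose last vowel is 'i' add -um; stems whose last vowel is 'o' delete the last vowel and add -ak.
So karez → kainrez.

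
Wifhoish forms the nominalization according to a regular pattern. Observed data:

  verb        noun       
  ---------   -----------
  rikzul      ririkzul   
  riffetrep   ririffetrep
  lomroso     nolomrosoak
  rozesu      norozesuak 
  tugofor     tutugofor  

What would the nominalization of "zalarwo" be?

nozalarwoak

rikzul and rozesu both have last vowel 'u' yet inflect differently (ririkzul, norozesuak), so the last vowel is not what conditions the rule; whether the stem ends in a vowel or a consonant is.
"zalarwo" ends in a vowel. The stems ending in a vowel (rozesu → norozesuak, lomroso → nolomrosoak) add no- … -ak around the stem.
The other pattern: stems ending in a consonant repeat the first consonant+vowel as a prefix.
So zalarwo → nozalarwoak.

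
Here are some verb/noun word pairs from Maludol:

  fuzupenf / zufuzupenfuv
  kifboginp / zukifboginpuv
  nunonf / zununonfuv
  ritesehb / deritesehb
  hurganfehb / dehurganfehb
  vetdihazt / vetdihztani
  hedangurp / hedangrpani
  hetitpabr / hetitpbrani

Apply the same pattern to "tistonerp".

kifboginp and hedangurp both end in -p yet inflect differently (zukifboginpuv, hedangrpani), so the final letter is not what conditions the rule; the second-to-last letter is.
"tistonerp" has second-to-last letter 'r'. The one such stem in the data (hedangurp → hedangrpani) deletes the last vowel and adds -ani (as do vetdihazt, hetitpabr), so the same rule applies.
So tistonerp → tistonrpani.

tistonrpani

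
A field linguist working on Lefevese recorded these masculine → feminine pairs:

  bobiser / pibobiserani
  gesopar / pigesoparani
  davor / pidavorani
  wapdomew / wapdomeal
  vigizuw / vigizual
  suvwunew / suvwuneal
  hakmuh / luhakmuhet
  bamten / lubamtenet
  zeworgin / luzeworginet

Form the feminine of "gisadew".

gisadeal

bobiser and wapdomew both have last vowel 'e' yet inflect differently (pibobiserani, wapdomeal), so the last vowel is not what conditions the rule; the final letter is.
"gisadew" ends in -w. The stems ending in -w (wapdomew → wapdomeal, vigizuw → vigizual, suvwunew → suvwuneal) drop the final letter and add -al.
So gisadew → gisadeal.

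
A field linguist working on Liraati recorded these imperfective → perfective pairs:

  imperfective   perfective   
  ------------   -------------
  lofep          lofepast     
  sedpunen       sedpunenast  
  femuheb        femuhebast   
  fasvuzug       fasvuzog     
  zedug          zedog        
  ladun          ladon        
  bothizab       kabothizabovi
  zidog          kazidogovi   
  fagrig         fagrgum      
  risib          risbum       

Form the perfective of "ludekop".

sedpunen and ladun both end in -n yet inflect differently (sedpunenast, ladon), so the final letter is not what conditions the rule; the last vowel is.
"ludekop" has last vowel 'o'. The one such stem in the data (zidog → kazidogovi) adds ka- … -ovi around the stem, so the same rule applies.
The other patterns: stems whose last vowel is 'e' add -ast; stems whose last vowel is 'u' change the last vowel to 'o'; stems whose last vowel is 'i' delete the last vowel and add -um.
So ludekop → kaludekopovi.

kaludekopovi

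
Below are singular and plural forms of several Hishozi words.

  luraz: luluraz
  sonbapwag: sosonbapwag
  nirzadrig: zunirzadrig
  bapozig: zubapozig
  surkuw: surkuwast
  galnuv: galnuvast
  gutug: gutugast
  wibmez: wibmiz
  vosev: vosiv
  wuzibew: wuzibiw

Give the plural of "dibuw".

dibuwast

sonbapwag and nirzadrig both end in -g yet inflect differently (sosonbapwag, zunirzadrig), so the final letter is not what conditions the rule; the last vowel is.
"dibuw" has last vowel 'u'. The stems whose last vowel is 'u' (surkuw → surkuwast, galnuv → galnuvast, gutug → gutugast) add -ast.
The other patterns: stems whose last vowel is 'a' repeat the first consonant+vowel as a prefix; stems whose last vowel is 'i' add the prefix zu-; stems whose last vowel is 'e' change the last vowel to 'i'.
So dibuw → dibuwast.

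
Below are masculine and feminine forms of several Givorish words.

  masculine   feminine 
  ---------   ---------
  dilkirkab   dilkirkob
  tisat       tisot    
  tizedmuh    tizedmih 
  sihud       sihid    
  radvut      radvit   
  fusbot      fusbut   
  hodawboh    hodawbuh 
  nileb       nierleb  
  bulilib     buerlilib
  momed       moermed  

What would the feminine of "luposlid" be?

luerposlid

tisat and radvut both end in -t yet inflect differently (tisot, radvit), so the final letter is not what conditions the rule; the last vowel is.
"luposlid" has last vowel 'i'. The one such stem in the data (bulilib → buerlilib) inserts -er- after the first vowel (as do nileb, momed), so the same rule applies.
The other patterns: stems whose last vowel is 'a' change the last vowel to 'o'; stems whose last vowel is 'u' change the last vowel to 'i'; stems whose last vowel is 'o' change the last vowel to 'u'.
So luposlid → luerposlid.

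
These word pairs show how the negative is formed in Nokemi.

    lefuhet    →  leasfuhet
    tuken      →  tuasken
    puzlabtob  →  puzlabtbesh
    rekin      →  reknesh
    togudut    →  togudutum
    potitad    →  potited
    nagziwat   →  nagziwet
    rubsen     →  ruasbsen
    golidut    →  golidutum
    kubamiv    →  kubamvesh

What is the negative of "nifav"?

golidut and nagziwat both end in -t yet inflect differently (golidutum, nagziwet), so the final letter is not what conditions the rule; the last vowel is.
"nifav" has last vowel 'a'. The stems whose last vowel is 'a' (nagziwat → nagziwet, potitad → potited) change the last vowel to 'e'.
So nifav → nifev.

nifev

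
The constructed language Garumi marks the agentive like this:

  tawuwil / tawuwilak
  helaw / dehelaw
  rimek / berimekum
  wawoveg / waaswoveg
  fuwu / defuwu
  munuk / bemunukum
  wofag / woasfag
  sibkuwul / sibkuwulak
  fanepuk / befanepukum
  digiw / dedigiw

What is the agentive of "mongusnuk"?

wawoveg and rimek both have last vowel 'e' yet inflect differently (waaswoveg, berimekum), so the last vowel is not what conditions the rule; the final letter is.
"mongusnuk" ends in -k. The stems ending in -k (rimek → berimekum, fanepuk → befanepukum, munuk → bemunukum) add be- … -um around the stem.
The other patterns: stems ending in -g insert -as- after the first vowel; stems ending in -l add -ak; stems ending in -u or -w add the prefix de-.
So mongusnuk → bemongusnukum.

bemongusnukum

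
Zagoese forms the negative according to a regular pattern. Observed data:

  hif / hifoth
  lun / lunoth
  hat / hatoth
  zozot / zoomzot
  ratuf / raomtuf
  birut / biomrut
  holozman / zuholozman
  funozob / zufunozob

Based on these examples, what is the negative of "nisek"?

"nisek" has 2 vowels. The stems with 2 vowels (zozot → zoomzot, ratuf → raomtuf, birut → biomrut) insert -om- after the first vowel.
The other patterns: stems with 1 vowel add -oth; stems with 3 vowels add the prefix zu-.
So nisek → niomsek.

niomsek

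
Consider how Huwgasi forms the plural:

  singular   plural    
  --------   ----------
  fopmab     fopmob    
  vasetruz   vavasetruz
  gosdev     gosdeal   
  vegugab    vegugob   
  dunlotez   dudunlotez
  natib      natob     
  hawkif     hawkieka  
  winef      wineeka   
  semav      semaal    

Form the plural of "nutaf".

nutaeka

gosdev and dunlotez both have last vowel 'e' yet inflect differently (gosdeal, dudunlotez), so the last vowel is not what conditions the rule; the final letter is.
"nutaf" ends in -f. The stems ending in -f (hawkif → hawkieka, winef → wineeka) drop the final letter and add -eka.
So nutaf → nutaeka.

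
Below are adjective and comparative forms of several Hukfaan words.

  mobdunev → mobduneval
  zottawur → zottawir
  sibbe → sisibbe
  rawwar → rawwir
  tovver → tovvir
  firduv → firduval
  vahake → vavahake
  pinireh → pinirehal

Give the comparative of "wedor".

tovver and sibbe both have last vowel 'e' yet inflect differently (tovvir, sisibbe), so the last vowel is not what conditions the rule; the final letter is.
"wedor" ends in -r. The stems ending in -r (rawwar → rawwir, zottawur → zottawir, tovver → tovvir) change the last vowel to 'i'.
So wedor → wedir.

wedir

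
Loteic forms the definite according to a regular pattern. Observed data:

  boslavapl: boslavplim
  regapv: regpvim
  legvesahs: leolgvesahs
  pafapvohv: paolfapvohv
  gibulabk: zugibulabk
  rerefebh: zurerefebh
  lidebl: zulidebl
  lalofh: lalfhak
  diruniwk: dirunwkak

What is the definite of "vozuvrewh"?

vozuvrwhak

"vozuvrewh" has second-to-last letter 'w'. The one such stem in the data (diruniwk → dirunwkak) deletes the last vowel and adds -ak (as does lalofh), so the same rule applies.
So vozuvrewh → vozuvrwhak.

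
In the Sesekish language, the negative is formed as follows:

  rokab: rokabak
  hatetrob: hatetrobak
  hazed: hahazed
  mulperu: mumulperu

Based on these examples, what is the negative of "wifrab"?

"wifrab" ends in -b. The stems ending in -b (rokab → rokabak, hatetrob → hatetrobak) add -ak.
So wifrab → wifrabak.

wifrabak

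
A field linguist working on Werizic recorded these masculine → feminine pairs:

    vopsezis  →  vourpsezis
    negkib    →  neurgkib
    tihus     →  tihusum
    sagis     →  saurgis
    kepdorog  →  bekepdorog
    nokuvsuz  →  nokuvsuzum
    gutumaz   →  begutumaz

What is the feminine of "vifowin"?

vopsezis and tihus both end in -s yet inflect differently (vourpsezis, tihusum), so the final letter is not what conditions the rule; the last vowel is.
"vifowin" has last vowel 'i'. The stems whose last vowel is 'i' (vopsezis → vourpsezis, negkib → neurgkib, sagis → saurgis) insert -ur- after the first vowel.
The other patterns: stems whose last vowel is 'u' add -um; stems whose last vowel is 'a' or 'o' add the prefix be-.
So vifowin → viurfowin.

viurfowin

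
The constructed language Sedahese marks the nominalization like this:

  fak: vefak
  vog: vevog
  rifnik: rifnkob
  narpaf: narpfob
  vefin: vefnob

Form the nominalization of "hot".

vehot

fak and rifnik both end in -k yet inflect differently (vefak, rifnkob), so the final letter is not what conditions the rule; the number of vowels is.
"hot" has 1 vowel. The stems with 1 vowel (fak → vefak, vog → vevog) add the prefix ve-.
So hot → vehot.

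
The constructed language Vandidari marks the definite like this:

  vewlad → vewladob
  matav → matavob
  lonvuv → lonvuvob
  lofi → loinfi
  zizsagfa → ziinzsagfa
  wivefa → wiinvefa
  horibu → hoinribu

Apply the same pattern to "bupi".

buinpi

vewlad and zizsagfa both have last vowel 'a' yet inflect differently (vewladob, ziinzsagfa), so the last vowel is not what conditions the rule; whether the stem ends in a vowel or a consonant is.
"bupi" ends in a vowel. The stems ending in a vowel (lofi → loinfi, zizsagfa → ziinzsagfa, wivefa → wiinvefa) insert -in- after the first vowel.
So bupi → buinpi.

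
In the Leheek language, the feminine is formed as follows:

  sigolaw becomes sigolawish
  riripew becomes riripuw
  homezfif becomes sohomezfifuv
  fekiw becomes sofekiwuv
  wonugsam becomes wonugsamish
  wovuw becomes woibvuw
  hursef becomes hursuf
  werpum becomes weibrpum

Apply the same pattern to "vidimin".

sovidiminuv

hursef and homezfif both end in -f yet inflect differently (hursuf, sohomezfifuv), so the final letter is not what conditions the rule; the last vowel is.
"vidimin" has last vowel 'i'. The stems whose last vowel is 'i' (homezfif → sohomezfifuv, fekiw → sofekiwuv) add so- … -uv around the stem.
The other patterns: stems whose last vowel is 'e' change the last vowel to 'u'; stems whose last vowel is 'a' add -ish; stems whose last vowel is 'u' insert -ib- after the first vowel.
So vidimin → sovidiminuv.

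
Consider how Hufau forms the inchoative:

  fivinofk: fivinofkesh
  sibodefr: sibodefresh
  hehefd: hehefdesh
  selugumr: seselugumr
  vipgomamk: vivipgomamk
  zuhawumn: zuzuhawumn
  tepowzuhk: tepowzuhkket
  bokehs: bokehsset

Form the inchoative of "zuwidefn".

zuwidefnesh

"zuwidefn" has second-to-last letter 'f'. The stems whose second-to-last letter is 'f' (fivinofk → fivinofkesh, sibodefr → sibodefresh, hehefd → hehefdesh) add -esh.
So zuwidefn → zuwidefnesh.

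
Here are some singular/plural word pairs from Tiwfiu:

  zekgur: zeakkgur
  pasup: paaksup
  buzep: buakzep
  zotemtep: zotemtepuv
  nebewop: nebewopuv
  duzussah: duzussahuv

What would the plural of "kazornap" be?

kazornapuv

"kazornap" has 3 vowels. The stems with 3 vowels (zotemtep → zotemtepuv, nebewop → nebewopuv, duzussah → duzussahuv) add -uv.
The other pattern: stems with 2 vowels insert -ak- after the first vowel.
So kazornap → kazornapuv.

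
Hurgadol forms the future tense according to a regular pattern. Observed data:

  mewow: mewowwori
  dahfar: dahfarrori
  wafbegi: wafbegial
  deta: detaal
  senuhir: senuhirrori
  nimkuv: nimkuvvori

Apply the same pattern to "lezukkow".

lezukkowwori

"lezukkow" ends in a consonant. The stems ending in a consonant (senuhir → senuhirrori, dahfar → dahfarrori, mewow → mewowwori) double the final consonant and add -ori.
So lezukkow → lezukkowwori.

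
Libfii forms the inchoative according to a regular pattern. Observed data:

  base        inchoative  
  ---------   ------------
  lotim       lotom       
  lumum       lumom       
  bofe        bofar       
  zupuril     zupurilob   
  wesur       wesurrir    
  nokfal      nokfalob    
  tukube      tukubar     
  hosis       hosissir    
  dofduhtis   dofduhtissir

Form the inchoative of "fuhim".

fuhom

zupuril and lotim both have last vowel 'i' yet inflect differently (zupurilob, lotom), so the last vowel is not what conditions the rule; the final letter is.
"fuhim" ends in -m. The stems ending in -m (lumum → lumom, lotim → lotom) change the last vowel to 'o'.
So fuhim → fuhom.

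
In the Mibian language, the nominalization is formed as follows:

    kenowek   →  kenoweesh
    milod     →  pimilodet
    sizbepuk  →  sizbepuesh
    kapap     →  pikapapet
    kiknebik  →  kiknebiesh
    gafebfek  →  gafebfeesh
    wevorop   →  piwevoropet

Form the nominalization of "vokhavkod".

"vokhavkod" ends in -d. The one such stem in the data (milod → pimilodet) adds pi- … -et around the stem, so the same rule applies.
So vokhavkod → pivokhavkodet.

pivokhavkodet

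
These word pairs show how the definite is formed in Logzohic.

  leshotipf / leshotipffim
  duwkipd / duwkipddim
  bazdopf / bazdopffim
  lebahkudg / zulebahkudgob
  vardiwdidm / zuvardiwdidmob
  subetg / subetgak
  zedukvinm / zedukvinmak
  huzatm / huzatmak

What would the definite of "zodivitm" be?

zodivitmak

"zodivitm" has second-to-last letter 't'. The stems whose second-to-last letter is 't' (subetg → subetgak, huzatm → huzatmak) add -ak.
So zodivitm → zodivitmak.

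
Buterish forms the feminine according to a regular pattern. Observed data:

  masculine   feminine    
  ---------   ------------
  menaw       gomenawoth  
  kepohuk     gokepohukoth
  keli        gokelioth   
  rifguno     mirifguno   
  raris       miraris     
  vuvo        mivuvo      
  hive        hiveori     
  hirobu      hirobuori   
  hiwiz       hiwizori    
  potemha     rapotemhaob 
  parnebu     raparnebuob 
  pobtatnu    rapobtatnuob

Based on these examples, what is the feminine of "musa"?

"musa" begins with m-. The one such stem in the data (menaw → gomenawoth) adds go- … -oth around the stem, so the same rule applies.
The other patterns: stems beginning with r- or v- add the prefix mi-; stems beginning with h- add -ori; stems beginning with p- add ra- … -ob around the stem.
So musa → gomusaoth.

gomusaoth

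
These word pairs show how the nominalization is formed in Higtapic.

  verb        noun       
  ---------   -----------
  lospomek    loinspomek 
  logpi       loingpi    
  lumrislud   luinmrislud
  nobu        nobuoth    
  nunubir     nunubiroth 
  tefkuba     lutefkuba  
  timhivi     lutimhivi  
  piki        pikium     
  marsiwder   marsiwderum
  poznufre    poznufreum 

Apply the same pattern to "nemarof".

nemarofoth

logpi and timhivi both end in -i yet inflect differently (loingpi, lutimhivi), so the final letter is not what conditions the rule; the first letter is.
"nemarof" begins with n-. The stems beginning with n- (nobu → nobuoth, nunubir → nunubiroth) add -oth.
So nemarof → nemarofoth.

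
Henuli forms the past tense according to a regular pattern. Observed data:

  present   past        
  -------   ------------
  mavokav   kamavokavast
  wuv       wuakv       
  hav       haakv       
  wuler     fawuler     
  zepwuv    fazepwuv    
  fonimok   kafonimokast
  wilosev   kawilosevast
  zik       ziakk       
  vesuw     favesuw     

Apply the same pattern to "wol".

hav and zepwuv both end in -v yet inflect differently (haakv, fazepwuv), so the final letter is not what conditions the rule; the number of vowels is.
"wol" has 1 vowel. The stems with 1 vowel (hav → haakv, wuv → wuakv, zik → ziakk) insert -ak- after the first vowel.
So wol → woakl.

woakl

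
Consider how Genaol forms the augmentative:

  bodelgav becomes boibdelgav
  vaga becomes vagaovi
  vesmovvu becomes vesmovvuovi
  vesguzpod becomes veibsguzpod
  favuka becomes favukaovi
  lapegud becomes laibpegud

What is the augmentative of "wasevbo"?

"wasevbo" ends in a vowel. The stems ending in a vowel (vesmovvu → vesmovvuovi, vaga → vagaovi, favuka → favukaovi) add -ovi.
The other pattern: stems ending in a consonant insert -ib- after the first vowel.
So wasevbo → wasevboovi.

wasevboovi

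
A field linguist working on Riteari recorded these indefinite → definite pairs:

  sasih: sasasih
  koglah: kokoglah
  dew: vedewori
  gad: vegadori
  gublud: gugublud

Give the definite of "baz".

vebazori

gublud and gad both end in -d yet inflect differently (gugublud, vegadori), so the final letter is not what conditions the rule; the number of vowels is.
"baz" has 1 vowel. The stems with 1 vowel (dew → vedewori, gad → vegadori) add ve- … -ori around the stem.
The other pattern: stems with 2 vowels repeat the first consonant+vowel as a prefix.
So baz → vebazori.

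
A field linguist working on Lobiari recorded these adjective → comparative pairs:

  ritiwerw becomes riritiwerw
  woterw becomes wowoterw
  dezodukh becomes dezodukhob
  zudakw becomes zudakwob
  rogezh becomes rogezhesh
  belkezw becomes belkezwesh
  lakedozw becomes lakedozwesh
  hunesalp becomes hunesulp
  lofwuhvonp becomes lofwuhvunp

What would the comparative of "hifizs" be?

hifizsesh

"hifizs" has second-to-last letter 'z'. The stems whose second-to-last letter is 'z' (rogezh → rogezhesh, belkezw → belkezwesh, lakedozw → lakedozwesh) add -esh.
The other patterns: stems whose second-to-last letter is 'r' repeat the first consonant+vowel as a prefix; stems whose second-to-last letter is 'k' add -ob; stems whose second-to-last letter is 'l' or 'n' change the last vowel to 'u'.
So hifizs → hifizsesh.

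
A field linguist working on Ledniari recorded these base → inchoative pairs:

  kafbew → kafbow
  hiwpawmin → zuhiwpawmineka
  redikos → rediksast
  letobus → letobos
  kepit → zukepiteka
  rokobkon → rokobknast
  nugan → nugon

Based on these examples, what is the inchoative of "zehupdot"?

rokobkon and hiwpawmin both end in -n yet inflect differently (rokobknast, zuhiwpawmineka), so the final letter is not what conditions the rule; the last vowel is.
"zehupdot" has last vowel 'o'. The stems whose last vowel is 'o' (rokobkon → rokobknast, redikos → rediksast) delete the last vowel and add -ast.
So zehupdot → zehupdtast.

zehupdtast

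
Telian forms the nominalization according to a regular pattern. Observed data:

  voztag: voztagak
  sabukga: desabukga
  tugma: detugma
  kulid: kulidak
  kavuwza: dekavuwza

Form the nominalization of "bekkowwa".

debekkowwa

"bekkowwa" ends in -a. The stems ending in -a (sabukga → desabukga, kavuwza → dekavuwza, tugma → detugma) add the prefix de-.
So bekkowwa → debekkowwa.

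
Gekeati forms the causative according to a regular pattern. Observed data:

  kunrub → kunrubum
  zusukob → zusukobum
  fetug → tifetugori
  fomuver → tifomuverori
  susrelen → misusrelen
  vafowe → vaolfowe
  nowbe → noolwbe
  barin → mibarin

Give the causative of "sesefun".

misesefun

nowbe and susrelen both have last vowel 'e' yet inflect differently (noolwbe, misusrelen), so the last vowel is not what conditions the rule; the final letter is.
"sesefun" ends in -n. The stems ending in -n (barin → mibarin, susrelen → misusrelen) add the prefix mi-.
So sesefun → misesefun.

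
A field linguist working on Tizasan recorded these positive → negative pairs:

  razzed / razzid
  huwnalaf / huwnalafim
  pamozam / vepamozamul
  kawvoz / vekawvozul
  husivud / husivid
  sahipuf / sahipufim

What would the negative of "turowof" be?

turowofim

"turowof" ends in -f. The stems ending in -f (sahipuf → sahipufim, huwnalaf → huwnalafim) add -im.
The other patterns: stems ending in -d change the last vowel to 'i'; stems ending in -m or -z add ve- … -ul around the stem.
So turowof → turowofim.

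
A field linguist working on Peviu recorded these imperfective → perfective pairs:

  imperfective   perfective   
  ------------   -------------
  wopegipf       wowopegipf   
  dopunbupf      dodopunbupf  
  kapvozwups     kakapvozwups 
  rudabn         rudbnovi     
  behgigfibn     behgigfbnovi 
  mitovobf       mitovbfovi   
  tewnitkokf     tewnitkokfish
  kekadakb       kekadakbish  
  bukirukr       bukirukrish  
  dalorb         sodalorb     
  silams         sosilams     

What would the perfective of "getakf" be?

wopegipf and mitovobf both end in -f yet inflect differently (wowopegipf, mitovbfovi), so the final letter is not what conditions the rule; the second-to-last letter is.
"getakf" has second-to-last letter 'k'. The stems whose second-to-last letter is 'k' (tewnitkokf → tewnitkokfish, kekadakb → kekadakbish, bukirukr → bukirukrish) add -ish.
The other patterns: stems whose second-to-last letter is 'p' repeat the first consonant+vowel as a prefix; stems whose second-to-last letter is 'b' delete the last vowel and add -ovi; stems whose second-to-last letter is 'm' or 'r' add the prefix so-.
So getakf → getakfish.

getakfish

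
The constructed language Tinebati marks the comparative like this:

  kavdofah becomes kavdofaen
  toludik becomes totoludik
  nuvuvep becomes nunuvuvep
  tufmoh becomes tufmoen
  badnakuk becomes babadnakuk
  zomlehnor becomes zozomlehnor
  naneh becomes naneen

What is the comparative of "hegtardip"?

hehegtardip

tufmoh and zomlehnor both have last vowel 'o' yet inflect differently (tufmoen, zozomlehnor), so the last vowel is not what conditions the rule; the final letter is.
"hegtardip" ends in -p. The one such stem in the data (nuvuvep → nunuvuvep) repeats the first consonant+vowel as a prefix (as do badnakuk, zomlehnor), so the same rule applies.
The other pattern: stems ending in -h drop the final letter and add -en.
So hegtardip → hehegtardip.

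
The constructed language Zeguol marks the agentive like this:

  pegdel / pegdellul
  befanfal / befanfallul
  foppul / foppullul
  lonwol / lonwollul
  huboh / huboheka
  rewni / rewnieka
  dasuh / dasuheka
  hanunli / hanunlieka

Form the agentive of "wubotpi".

"wubotpi" ends in -i. The stems ending in -i (rewni → rewnieka, hanunli → hanunlieka) add -eka.
The other pattern: stems ending in -l double the final consonant and add -ul.
So wubotpi → wubotpieka.

wubotpieka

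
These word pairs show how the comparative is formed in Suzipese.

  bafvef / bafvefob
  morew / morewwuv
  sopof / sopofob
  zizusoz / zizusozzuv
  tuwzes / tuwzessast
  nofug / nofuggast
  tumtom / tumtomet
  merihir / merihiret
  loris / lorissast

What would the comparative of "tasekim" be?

bafvef and tuwzes both have last vowel 'e' yet inflect differently (bafvefob, tuwzessast), so the last vowel is not what conditions the rule; the final letter is.
"tasekim" ends in -m. The one such stem in the data (tumtom → tumtomet) adds -et, so the same rule applies.
The other patterns: stems ending in -f add -ob; stems ending in -g or -s double the final consonant and add -ast; stems ending in -w or -z double the final consonant and add -uv.
So tasekim → tasekimet.

tasekimet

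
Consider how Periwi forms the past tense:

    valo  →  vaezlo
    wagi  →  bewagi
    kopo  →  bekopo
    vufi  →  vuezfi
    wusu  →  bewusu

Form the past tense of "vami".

vufi and wagi both end in -i yet inflect differently (vuezfi, bewagi), so the final letter is not what conditions the rule; the first letter is.
"vami" begins with v-. The stems beginning with v- (valo → vaezlo, vufi → vuezfi) insert -ez- after the first vowel.
The other pattern: stems beginning with k- or w- add the prefix be-.
So vami → vaezmi.

vaezmi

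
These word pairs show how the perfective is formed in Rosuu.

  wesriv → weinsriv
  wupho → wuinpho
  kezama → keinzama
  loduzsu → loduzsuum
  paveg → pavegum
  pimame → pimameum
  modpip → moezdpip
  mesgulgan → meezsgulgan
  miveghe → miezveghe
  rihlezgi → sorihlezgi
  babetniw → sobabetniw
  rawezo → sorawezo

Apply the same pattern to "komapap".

koinmapap

pimame and miveghe both end in -e yet inflect differently (pimameum, miezveghe), so the final letter is not what conditions the rule; the first letter is.
"komapap" begins with k-. The one such stem in the data (kezama → keinzama) inserts -in- after the first vowel (as do wesriv, wupho), so the same rule applies.
The other patterns: stems beginning with l- or p- add -um; stems beginning with m- insert -ez- after the first vowel; stems beginning with b- or r- add the prefix so-.
So komapap → koinmapap.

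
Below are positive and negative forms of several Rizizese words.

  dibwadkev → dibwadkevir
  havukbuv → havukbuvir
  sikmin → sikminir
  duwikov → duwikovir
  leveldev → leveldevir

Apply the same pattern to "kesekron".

kesekronir

Every pair shown (dibwadkev → dibwadkevir, havukbuv → havukbuvir, sikmin → sikminir, …) follows the same rule: add -ir.
So kesekron → kesekronir.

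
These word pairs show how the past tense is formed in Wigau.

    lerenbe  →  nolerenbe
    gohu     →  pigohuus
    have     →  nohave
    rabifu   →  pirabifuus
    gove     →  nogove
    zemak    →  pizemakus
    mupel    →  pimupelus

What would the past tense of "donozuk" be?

pidonozukus

"donozuk" ends in -k. The one such stem in the data (zemak → pizemakus) adds pi- … -us around the stem, so the same rule applies.
So donozuk → pidonozukus.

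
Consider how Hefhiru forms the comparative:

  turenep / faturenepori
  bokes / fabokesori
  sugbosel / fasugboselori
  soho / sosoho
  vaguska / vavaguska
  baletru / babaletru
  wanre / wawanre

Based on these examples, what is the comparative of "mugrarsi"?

mumugrarsi

turenep and wanre both have last vowel 'e' yet inflect differently (faturenepori, wawanre), so the last vowel is not what conditions the rule; whether the stem ends in a vowel or a consonant is.
"mugrarsi" ends in a vowel. The stems ending in a vowel (soho → sosoho, vaguska → vavaguska, baletru → babaletru) repeat the first consonant+vowel as a prefix.
The other pattern: stems ending in a consonant add fa- … -ori around the stem.
So mugrarsi → mumugrarsi.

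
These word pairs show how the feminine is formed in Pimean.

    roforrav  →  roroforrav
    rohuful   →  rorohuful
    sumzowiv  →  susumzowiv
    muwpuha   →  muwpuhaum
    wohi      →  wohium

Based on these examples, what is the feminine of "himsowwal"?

wohi and sumzowiv both have last vowel 'i' yet inflect differently (wohium, susumzowiv), so the last vowel is not what conditions the rule; whether the stem ends in a vowel or a consonant is.
"himsowwal" ends in a consonant. The stems ending in a consonant (sumzowiv → susumzowiv, roforrav → roroforrav, rohuful → rorohuful) repeat the first consonant+vowel as a prefix.
So himsowwal → hihimsowwal.

hihimsowwal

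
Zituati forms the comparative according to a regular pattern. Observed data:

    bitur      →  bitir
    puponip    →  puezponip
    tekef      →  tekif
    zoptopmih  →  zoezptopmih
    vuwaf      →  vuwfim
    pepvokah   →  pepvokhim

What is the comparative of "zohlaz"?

pepvokah and zoptopmih both end in -h yet inflect differently (pepvokhim, zoezptopmih), so the final letter is not what conditions the rule; the last vowel is.
"zohlaz" has last vowel 'a'. The stems whose last vowel is 'a' (vuwaf → vuwfim, pepvokah → pepvokhim) delete the last vowel and add -im.
The other patterns: stems whose last vowel is 'i' insert -ez- after the first vowel; stems whose last vowel is 'e' or 'u' change the last vowel to 'i'.
So zohlaz → zohlzim.

zohlzim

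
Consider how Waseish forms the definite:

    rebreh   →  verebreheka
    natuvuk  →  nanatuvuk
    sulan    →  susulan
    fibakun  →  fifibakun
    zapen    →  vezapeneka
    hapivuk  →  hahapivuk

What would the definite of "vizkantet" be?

vevizkanteteka

"vizkantet" has last vowel 'e'. The stems whose last vowel is 'e' (zapen → vezapeneka, rebreh → verebreheka) add ve- … -eka around the stem.
So vizkantet → vevizkanteteka.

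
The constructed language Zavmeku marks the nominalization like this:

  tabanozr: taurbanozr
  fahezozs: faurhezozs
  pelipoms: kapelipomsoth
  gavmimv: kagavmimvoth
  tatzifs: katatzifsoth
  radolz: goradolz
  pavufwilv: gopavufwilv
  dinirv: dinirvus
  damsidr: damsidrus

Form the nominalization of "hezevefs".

kahezevefsoth

"hezevefs" has second-to-last letter 'f'. The one such stem in the data (tatzifs → katatzifsoth) adds ka- … -oth around the stem, so the same rule applies.
The other patterns: stems whose second-to-last letter is 'z' insert -ur- after the first vowel; stems whose second-to-last letter is 'l' add the prefix go-; stems whose second-to-last letter is 'd' or 'r' add -us.
So hezevefs → kahezevefsoth.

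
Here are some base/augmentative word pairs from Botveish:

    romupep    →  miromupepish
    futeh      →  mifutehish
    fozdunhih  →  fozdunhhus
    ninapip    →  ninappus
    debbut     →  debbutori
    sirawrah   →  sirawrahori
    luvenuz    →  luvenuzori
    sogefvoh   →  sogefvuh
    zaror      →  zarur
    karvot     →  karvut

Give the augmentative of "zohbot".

"zohbot" has last vowel 'o'. The stems whose last vowel is 'o' (sogefvoh → sogefvuh, zaror → zarur, karvot → karvut) change the last vowel to 'u'.
So zohbot → zohbut.

zohbut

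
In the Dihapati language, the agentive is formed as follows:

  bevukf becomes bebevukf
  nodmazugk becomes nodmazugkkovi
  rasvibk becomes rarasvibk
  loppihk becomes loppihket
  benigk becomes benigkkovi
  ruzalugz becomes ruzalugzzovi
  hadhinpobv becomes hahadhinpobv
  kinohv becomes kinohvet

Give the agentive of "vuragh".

loppihk and benigk both end in -k yet inflect differently (loppihket, benigkkovi), so the final letter is not what conditions the rule; the second-to-last letter is.
"vuragh" has second-to-last letter 'g'. The stems whose second-to-last letter is 'g' (ruzalugz → ruzalugzzovi, benigk → benigkkovi, nodmazugk → nodmazugkkovi) double the final consonant and add -ovi.
So vuragh → vuraghhovi.

vuraghhovi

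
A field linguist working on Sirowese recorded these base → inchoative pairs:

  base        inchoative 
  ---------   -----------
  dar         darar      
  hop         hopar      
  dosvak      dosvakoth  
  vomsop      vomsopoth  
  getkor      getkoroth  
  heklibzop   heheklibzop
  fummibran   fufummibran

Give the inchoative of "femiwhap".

hop and vomsop both end in -p yet inflect differently (hopar, vomsopoth), so the final letter is not what conditions the rule; the number of vowels is.
"femiwhap" has 3 vowels. The stems with 3 vowels (heklibzop → heheklibzop, fummibran → fufummibran) repeat the first consonant+vowel as a prefix.
The other patterns: stems with 1 vowel add -ar; stems with 2 vowels add -oth.
So femiwhap → fefemiwhap.

fefemiwhap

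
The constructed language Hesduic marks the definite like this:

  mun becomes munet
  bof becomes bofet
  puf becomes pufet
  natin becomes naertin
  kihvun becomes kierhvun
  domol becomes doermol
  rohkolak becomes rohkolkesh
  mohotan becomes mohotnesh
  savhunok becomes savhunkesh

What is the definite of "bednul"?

mun and natin both end in -n yet inflect differently (munet, naertin), so the final letter is not what conditions the rule; the number of vowels is.
"bednul" has 2 vowels. The stems with 2 vowels (natin → naertin, kihvun → kierhvun, domol → doermol) insert -er- after the first vowel.
The other patterns: stems with 1 vowel add -et; stems with 3 vowels delete the last vowel and add -esh.
So bednul → beerdnul.

beerdnul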